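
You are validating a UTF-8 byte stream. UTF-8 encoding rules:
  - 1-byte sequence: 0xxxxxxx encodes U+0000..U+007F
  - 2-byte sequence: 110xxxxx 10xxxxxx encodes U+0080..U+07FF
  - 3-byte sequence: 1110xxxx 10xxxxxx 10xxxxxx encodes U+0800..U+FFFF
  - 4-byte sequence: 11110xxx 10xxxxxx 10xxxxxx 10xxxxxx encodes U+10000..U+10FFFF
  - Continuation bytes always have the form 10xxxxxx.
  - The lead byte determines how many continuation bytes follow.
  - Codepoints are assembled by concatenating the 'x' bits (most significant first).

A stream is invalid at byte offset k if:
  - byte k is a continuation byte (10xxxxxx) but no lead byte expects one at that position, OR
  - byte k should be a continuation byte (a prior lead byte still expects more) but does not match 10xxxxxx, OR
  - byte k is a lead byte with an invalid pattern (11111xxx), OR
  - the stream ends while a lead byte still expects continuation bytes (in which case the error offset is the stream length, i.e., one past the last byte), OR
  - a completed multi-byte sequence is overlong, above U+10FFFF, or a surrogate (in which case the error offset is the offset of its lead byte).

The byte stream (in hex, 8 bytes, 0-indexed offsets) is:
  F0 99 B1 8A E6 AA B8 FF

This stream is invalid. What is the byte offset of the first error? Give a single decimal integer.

Byte[0]=F0: 4-byte lead, need 3 cont bytes. acc=0x0
Byte[1]=99: continuation. acc=(acc<<6)|0x19=0x19
Byte[2]=B1: continuation. acc=(acc<<6)|0x31=0x671
Byte[3]=8A: continuation. acc=(acc<<6)|0x0A=0x19C4A
Completed: cp=U+19C4A (starts at byte 0)
Byte[4]=E6: 3-byte lead, need 2 cont bytes. acc=0x6
Byte[5]=AA: continuation. acc=(acc<<6)|0x2A=0x1AA
Byte[6]=B8: continuation. acc=(acc<<6)|0x38=0x6AB8
Completed: cp=U+6AB8 (starts at byte 4)
Byte[7]=FF: INVALID lead byte (not 0xxx/110x/1110/11110)

Answer: 7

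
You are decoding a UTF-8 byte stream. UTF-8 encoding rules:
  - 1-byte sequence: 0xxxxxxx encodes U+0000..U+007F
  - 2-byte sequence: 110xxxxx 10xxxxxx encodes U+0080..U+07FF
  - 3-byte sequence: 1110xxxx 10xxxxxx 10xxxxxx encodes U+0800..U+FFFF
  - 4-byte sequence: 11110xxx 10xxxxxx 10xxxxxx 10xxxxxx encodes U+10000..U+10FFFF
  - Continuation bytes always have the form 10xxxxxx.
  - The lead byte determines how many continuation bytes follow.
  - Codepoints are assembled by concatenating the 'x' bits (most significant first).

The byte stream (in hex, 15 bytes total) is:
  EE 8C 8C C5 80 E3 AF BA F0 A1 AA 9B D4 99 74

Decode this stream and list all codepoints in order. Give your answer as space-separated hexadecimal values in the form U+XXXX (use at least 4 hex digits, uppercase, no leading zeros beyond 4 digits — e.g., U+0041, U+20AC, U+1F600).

Byte[0]=EE: 3-byte lead, need 2 cont bytes. acc=0xE
Byte[1]=8C: continuation. acc=(acc<<6)|0x0C=0x38C
Byte[2]=8C: continuation. acc=(acc<<6)|0x0C=0xE30C
Completed: cp=U+E30C (starts at byte 0)
Byte[3]=C5: 2-byte lead, need 1 cont bytes. acc=0x5
Byte[4]=80: continuation. acc=(acc<<6)|0x00=0x140
Completed: cp=U+0140 (starts at byte 3)
Byte[5]=E3: 3-byte lead, need 2 cont bytes. acc=0x3
Byte[6]=AF: continuation. acc=(acc<<6)|0x2F=0xEF
Byte[7]=BA: continuation. acc=(acc<<6)|0x3A=0x3BFA
Completed: cp=U+3BFA (starts at byte 5)
Byte[8]=F0: 4-byte lead, need 3 cont bytes. acc=0x0
Byte[9]=A1: continuation. acc=(acc<<6)|0x21=0x21
Byte[10]=AA: continuation. acc=(acc<<6)|0x2A=0x86A
Byte[11]=9B: continuation. acc=(acc<<6)|0x1B=0x21A9B
Completed: cp=U+21A9B (starts at byte 8)
Byte[12]=D4: 2-byte lead, need 1 cont bytes. acc=0x14
Byte[13]=99: continuation. acc=(acc<<6)|0x19=0x519
Completed: cp=U+0519 (starts at byte 12)
Byte[14]=74: 1-byte ASCII. cp=U+0074

Answer: U+E30C U+0140 U+3BFA U+21A9B U+0519 U+0074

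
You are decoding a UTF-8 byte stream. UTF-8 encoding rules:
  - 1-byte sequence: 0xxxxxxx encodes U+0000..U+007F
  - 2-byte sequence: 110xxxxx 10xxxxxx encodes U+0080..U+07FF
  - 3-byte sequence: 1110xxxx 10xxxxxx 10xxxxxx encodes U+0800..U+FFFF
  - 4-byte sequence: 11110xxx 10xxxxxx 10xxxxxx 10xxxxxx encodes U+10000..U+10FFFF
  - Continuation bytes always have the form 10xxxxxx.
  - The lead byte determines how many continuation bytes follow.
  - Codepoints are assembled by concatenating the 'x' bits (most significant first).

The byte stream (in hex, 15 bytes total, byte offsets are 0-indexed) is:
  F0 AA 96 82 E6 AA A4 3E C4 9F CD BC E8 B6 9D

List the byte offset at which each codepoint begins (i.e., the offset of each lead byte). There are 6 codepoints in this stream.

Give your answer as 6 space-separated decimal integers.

Byte[0]=F0: 4-byte lead, need 3 cont bytes. acc=0x0
Byte[1]=AA: continuation. acc=(acc<<6)|0x2A=0x2A
Byte[2]=96: continuation. acc=(acc<<6)|0x16=0xA96
Byte[3]=82: continuation. acc=(acc<<6)|0x02=0x2A582
Completed: cp=U+2A582 (starts at byte 0)
Byte[4]=E6: 3-byte lead, need 2 cont bytes. acc=0x6
Byte[5]=AA: continuation. acc=(acc<<6)|0x2A=0x1AA
Byte[6]=A4: continuation. acc=(acc<<6)|0x24=0x6AA4
Completed: cp=U+6AA4 (starts at byte 4)
Byte[7]=3E: 1-byte ASCII. cp=U+003E
Byte[8]=C4: 2-byte lead, need 1 cont bytes. acc=0x4
Byte[9]=9F: continuation. acc=(acc<<6)|0x1F=0x11F
Completed: cp=U+011F (starts at byte 8)
Byte[10]=CD: 2-byte lead, need 1 cont bytes. acc=0xD
Byte[11]=BC: continuation. acc=(acc<<6)|0x3C=0x37C
Completed: cp=U+037C (starts at byte 10)
Byte[12]=E8: 3-byte lead, need 2 cont bytes. acc=0x8
Byte[13]=B6: continuation. acc=(acc<<6)|0x36=0x236
Byte[14]=9D: continuation. acc=(acc<<6)|0x1D=0x8D9D
Completed: cp=U+8D9D (starts at byte 12)

Answer: 0 4 7 8 10 12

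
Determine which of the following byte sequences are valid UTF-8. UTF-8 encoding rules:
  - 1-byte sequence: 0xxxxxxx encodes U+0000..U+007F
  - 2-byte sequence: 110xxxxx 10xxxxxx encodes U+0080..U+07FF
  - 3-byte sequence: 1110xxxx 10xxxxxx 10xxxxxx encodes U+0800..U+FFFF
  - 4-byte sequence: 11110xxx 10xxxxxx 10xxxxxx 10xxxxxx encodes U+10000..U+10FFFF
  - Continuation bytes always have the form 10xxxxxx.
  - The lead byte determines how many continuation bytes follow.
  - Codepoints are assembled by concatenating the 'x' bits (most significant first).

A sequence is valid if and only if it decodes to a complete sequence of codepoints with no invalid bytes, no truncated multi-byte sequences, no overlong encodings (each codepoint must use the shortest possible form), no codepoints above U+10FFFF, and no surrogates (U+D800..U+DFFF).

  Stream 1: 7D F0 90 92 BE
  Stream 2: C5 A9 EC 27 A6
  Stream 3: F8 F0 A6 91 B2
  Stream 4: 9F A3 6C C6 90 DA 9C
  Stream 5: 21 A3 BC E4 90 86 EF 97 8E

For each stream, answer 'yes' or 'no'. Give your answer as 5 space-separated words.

Stream 1: decodes cleanly. VALID
Stream 2: error at byte offset 3. INVALID
Stream 3: error at byte offset 0. INVALID
Stream 4: error at byte offset 0. INVALID
Stream 5: error at byte offset 1. INVALID

Answer: yes no no no no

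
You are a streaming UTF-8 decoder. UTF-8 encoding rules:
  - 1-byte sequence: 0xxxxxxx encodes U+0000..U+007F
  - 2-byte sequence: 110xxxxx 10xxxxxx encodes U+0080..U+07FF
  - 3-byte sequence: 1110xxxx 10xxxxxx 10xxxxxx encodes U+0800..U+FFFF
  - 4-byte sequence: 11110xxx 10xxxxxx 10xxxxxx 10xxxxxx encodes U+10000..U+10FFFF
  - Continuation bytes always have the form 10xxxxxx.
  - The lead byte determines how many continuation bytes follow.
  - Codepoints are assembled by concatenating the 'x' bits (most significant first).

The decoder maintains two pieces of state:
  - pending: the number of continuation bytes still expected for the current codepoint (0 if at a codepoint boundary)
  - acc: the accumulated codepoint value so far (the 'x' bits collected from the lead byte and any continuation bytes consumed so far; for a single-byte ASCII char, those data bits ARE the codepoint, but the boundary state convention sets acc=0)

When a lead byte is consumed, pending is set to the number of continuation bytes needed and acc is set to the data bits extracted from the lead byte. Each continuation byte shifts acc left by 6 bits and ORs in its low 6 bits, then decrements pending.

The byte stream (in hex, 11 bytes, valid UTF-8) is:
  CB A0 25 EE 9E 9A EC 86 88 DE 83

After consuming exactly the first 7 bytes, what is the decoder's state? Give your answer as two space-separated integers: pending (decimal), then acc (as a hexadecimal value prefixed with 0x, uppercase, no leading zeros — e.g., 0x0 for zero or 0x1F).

Answer: 2 0xC

Derivation:
Byte[0]=CB: 2-byte lead. pending=1, acc=0xB
Byte[1]=A0: continuation. acc=(acc<<6)|0x20=0x2E0, pending=0
Byte[2]=25: 1-byte. pending=0, acc=0x0
Byte[3]=EE: 3-byte lead. pending=2, acc=0xE
Byte[4]=9E: continuation. acc=(acc<<6)|0x1E=0x39E, pending=1
Byte[5]=9A: continuation. acc=(acc<<6)|0x1A=0xE79A, pending=0
Byte[6]=EC: 3-byte lead. pending=2, acc=0xC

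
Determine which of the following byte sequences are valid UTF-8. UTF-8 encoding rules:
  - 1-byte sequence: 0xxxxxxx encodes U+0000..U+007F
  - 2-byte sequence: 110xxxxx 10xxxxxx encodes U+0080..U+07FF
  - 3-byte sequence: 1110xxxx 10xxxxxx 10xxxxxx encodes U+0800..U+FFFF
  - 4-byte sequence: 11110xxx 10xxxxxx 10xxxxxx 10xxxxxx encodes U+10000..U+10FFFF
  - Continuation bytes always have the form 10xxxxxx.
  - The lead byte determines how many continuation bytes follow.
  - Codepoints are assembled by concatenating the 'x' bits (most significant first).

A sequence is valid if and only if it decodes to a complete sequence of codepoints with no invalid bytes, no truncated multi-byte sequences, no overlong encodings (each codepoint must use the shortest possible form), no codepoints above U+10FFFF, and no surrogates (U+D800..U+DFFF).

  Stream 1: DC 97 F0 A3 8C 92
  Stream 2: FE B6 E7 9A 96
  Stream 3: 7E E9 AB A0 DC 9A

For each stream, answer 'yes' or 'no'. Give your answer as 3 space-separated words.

Answer: yes no yes

Derivation:
Stream 1: decodes cleanly. VALID
Stream 2: error at byte offset 0. INVALID
Stream 3: decodes cleanly. VALID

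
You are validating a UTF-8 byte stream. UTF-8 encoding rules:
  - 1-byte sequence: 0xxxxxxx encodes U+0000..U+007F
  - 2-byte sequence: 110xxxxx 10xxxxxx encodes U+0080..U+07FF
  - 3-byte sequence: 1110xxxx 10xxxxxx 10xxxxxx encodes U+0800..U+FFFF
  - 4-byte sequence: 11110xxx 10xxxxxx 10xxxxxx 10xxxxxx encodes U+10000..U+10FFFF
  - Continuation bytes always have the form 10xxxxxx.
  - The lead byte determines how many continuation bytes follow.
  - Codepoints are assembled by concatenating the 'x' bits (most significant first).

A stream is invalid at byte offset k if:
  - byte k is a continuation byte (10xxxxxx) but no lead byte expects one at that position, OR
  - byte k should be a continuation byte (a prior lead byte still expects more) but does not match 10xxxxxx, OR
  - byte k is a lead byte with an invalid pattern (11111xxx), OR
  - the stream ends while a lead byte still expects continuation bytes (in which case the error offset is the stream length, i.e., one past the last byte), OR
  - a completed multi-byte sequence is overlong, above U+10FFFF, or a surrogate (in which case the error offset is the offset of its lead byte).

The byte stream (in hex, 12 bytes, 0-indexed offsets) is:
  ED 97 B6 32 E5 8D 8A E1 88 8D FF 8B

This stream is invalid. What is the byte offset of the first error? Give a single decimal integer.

Answer: 10

Derivation:
Byte[0]=ED: 3-byte lead, need 2 cont bytes. acc=0xD
Byte[1]=97: continuation. acc=(acc<<6)|0x17=0x357
Byte[2]=B6: continuation. acc=(acc<<6)|0x36=0xD5F6
Completed: cp=U+D5F6 (starts at byte 0)
Byte[3]=32: 1-byte ASCII. cp=U+0032
Byte[4]=E5: 3-byte lead, need 2 cont bytes. acc=0x5
Byte[5]=8D: continuation. acc=(acc<<6)|0x0D=0x14D
Byte[6]=8A: continuation. acc=(acc<<6)|0x0A=0x534A
Completed: cp=U+534A (starts at byte 4)
Byte[7]=E1: 3-byte lead, need 2 cont bytes. acc=0x1
Byte[8]=88: continuation. acc=(acc<<6)|0x08=0x48
Byte[9]=8D: continuation. acc=(acc<<6)|0x0D=0x120D
Completed: cp=U+120D (starts at byte 7)
Byte[10]=FF: INVALID lead byte (not 0xxx/110x/1110/11110)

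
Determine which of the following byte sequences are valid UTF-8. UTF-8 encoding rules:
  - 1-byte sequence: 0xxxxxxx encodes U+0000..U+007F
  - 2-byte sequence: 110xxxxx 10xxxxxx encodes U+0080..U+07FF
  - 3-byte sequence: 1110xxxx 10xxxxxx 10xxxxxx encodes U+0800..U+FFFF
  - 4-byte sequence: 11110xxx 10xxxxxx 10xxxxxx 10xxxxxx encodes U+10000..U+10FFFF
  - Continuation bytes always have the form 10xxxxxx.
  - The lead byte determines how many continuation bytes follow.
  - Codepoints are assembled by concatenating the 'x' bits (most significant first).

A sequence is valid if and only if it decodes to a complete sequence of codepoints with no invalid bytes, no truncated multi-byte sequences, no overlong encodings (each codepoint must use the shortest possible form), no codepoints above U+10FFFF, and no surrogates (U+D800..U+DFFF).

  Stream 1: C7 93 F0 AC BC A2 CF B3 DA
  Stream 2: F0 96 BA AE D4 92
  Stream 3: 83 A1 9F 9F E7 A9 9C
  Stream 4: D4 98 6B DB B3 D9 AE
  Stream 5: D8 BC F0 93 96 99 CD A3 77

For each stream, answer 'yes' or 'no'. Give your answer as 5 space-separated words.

Answer: no yes no yes yes

Derivation:
Stream 1: error at byte offset 9. INVALID
Stream 2: decodes cleanly. VALID
Stream 3: error at byte offset 0. INVALID
Stream 4: decodes cleanly. VALID
Stream 5: decodes cleanly. VALID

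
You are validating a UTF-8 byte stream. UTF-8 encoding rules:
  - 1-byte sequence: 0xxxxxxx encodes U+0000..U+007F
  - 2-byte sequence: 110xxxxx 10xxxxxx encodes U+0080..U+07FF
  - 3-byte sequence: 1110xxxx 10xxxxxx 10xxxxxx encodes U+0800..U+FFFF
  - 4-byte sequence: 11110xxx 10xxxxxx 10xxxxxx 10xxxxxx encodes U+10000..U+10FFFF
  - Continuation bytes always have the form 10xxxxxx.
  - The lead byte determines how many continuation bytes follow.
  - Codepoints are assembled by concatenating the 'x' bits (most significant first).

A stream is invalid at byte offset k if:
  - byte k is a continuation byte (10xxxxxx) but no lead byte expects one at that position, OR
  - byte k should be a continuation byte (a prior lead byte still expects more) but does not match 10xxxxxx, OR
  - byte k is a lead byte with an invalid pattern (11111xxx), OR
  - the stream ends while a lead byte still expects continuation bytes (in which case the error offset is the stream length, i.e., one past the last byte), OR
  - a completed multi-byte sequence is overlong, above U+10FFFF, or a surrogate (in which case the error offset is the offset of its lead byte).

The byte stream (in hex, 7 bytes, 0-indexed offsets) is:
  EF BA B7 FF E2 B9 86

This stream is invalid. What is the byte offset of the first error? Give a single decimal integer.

Byte[0]=EF: 3-byte lead, need 2 cont bytes. acc=0xF
Byte[1]=BA: continuation. acc=(acc<<6)|0x3A=0x3FA
Byte[2]=B7: continuation. acc=(acc<<6)|0x37=0xFEB7
Completed: cp=U+FEB7 (starts at byte 0)
Byte[3]=FF: INVALID lead byte (not 0xxx/110x/1110/11110)

Answer: 3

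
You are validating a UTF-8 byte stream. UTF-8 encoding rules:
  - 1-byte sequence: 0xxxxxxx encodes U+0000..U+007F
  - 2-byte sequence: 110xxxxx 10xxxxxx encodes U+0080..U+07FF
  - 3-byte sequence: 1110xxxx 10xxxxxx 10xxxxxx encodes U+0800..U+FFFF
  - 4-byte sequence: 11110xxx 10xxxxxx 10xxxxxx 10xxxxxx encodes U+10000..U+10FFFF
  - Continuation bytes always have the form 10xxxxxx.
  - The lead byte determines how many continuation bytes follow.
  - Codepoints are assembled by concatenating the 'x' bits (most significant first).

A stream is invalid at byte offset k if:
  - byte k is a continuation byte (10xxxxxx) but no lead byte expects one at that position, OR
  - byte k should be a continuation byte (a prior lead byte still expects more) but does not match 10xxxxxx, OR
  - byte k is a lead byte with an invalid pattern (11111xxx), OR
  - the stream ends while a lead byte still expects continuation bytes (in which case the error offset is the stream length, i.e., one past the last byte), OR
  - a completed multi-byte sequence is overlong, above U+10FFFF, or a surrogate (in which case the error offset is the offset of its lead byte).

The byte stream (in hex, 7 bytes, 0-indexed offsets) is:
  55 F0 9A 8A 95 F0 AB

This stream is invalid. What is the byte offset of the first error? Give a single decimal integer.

Answer: 7

Derivation:
Byte[0]=55: 1-byte ASCII. cp=U+0055
Byte[1]=F0: 4-byte lead, need 3 cont bytes. acc=0x0
Byte[2]=9A: continuation. acc=(acc<<6)|0x1A=0x1A
Byte[3]=8A: continuation. acc=(acc<<6)|0x0A=0x68A
Byte[4]=95: continuation. acc=(acc<<6)|0x15=0x1A295
Completed: cp=U+1A295 (starts at byte 1)
Byte[5]=F0: 4-byte lead, need 3 cont bytes. acc=0x0
Byte[6]=AB: continuation. acc=(acc<<6)|0x2B=0x2B
Byte[7]: stream ended, expected continuation. INVALID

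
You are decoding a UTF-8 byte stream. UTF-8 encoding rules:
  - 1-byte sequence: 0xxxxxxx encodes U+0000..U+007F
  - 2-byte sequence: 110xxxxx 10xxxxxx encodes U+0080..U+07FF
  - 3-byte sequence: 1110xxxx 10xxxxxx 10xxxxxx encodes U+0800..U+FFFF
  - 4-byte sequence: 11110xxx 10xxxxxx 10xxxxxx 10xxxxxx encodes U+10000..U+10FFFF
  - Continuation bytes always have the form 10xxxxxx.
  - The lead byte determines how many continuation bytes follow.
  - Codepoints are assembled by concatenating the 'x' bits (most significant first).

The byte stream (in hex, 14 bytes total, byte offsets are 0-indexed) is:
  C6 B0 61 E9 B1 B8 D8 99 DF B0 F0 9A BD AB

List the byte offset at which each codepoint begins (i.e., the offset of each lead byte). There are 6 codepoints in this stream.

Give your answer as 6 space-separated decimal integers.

Answer: 0 2 3 6 8 10

Derivation:
Byte[0]=C6: 2-byte lead, need 1 cont bytes. acc=0x6
Byte[1]=B0: continuation. acc=(acc<<6)|0x30=0x1B0
Completed: cp=U+01B0 (starts at byte 0)
Byte[2]=61: 1-byte ASCII. cp=U+0061
Byte[3]=E9: 3-byte lead, need 2 cont bytes. acc=0x9
Byte[4]=B1: continuation. acc=(acc<<6)|0x31=0x271
Byte[5]=B8: continuation. acc=(acc<<6)|0x38=0x9C78
Completed: cp=U+9C78 (starts at byte 3)
Byte[6]=D8: 2-byte lead, need 1 cont bytes. acc=0x18
Byte[7]=99: continuation. acc=(acc<<6)|0x19=0x619
Completed: cp=U+0619 (starts at byte 6)
Byte[8]=DF: 2-byte lead, need 1 cont bytes. acc=0x1F
Byte[9]=B0: continuation. acc=(acc<<6)|0x30=0x7F0
Completed: cp=U+07F0 (starts at byte 8)
Byte[10]=F0: 4-byte lead, need 3 cont bytes. acc=0x0
Byte[11]=9A: continuation. acc=(acc<<6)|0x1A=0x1A
Byte[12]=BD: continuation. acc=(acc<<6)|0x3D=0x6BD
Byte[13]=AB: continuation. acc=(acc<<6)|0x2B=0x1AF6B
Completed: cp=U+1AF6B (starts at byte 10)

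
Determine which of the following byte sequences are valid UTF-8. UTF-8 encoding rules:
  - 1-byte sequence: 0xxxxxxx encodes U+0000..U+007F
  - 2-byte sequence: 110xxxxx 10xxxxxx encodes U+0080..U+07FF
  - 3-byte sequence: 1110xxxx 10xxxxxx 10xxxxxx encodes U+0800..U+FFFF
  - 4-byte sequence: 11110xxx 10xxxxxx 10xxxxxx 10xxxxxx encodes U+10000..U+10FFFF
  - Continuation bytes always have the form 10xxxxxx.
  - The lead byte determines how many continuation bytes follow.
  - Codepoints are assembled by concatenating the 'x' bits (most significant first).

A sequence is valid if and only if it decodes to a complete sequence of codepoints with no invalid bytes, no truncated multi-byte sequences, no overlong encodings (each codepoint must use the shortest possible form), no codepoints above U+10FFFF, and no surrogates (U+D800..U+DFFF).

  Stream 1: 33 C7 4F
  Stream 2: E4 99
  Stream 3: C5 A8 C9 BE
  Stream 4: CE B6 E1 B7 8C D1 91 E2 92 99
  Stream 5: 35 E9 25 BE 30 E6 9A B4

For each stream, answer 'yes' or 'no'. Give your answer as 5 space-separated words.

Stream 1: error at byte offset 2. INVALID
Stream 2: error at byte offset 2. INVALID
Stream 3: decodes cleanly. VALID
Stream 4: decodes cleanly. VALID
Stream 5: error at byte offset 2. INVALID

Answer: no no yes yes no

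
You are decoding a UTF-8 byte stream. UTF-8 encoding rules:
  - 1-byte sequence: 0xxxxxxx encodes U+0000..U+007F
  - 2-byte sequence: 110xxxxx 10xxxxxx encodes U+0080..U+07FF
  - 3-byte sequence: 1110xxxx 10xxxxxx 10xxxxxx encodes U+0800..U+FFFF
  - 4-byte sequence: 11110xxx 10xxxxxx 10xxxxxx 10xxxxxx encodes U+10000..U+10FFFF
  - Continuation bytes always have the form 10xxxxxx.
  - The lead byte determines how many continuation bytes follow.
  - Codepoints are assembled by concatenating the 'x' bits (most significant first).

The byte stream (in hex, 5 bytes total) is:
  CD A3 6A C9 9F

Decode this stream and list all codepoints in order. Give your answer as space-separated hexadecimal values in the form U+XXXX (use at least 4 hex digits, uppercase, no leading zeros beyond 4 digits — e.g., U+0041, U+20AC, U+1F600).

Answer: U+0363 U+006A U+025F

Derivation:
Byte[0]=CD: 2-byte lead, need 1 cont bytes. acc=0xD
Byte[1]=A3: continuation. acc=(acc<<6)|0x23=0x363
Completed: cp=U+0363 (starts at byte 0)
Byte[2]=6A: 1-byte ASCII. cp=U+006A
Byte[3]=C9: 2-byte lead, need 1 cont bytes. acc=0x9
Byte[4]=9F: continuation. acc=(acc<<6)|0x1F=0x25F
Completed: cp=U+025F (starts at byte 3)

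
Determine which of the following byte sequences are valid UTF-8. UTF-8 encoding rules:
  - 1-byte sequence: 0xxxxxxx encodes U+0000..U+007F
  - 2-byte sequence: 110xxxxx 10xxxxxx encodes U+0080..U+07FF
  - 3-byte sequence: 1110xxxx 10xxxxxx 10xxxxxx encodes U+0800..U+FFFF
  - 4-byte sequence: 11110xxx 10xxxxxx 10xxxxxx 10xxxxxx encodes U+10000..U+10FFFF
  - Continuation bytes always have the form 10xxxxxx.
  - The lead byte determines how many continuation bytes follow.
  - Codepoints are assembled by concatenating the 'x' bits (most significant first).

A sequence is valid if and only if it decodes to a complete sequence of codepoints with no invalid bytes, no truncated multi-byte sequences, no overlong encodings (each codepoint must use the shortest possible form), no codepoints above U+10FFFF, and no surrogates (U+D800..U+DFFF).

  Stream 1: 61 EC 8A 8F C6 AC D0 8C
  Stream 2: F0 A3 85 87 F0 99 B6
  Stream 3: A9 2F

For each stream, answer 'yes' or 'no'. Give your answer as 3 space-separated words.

Stream 1: decodes cleanly. VALID
Stream 2: error at byte offset 7. INVALID
Stream 3: error at byte offset 0. INVALID

Answer: yes no no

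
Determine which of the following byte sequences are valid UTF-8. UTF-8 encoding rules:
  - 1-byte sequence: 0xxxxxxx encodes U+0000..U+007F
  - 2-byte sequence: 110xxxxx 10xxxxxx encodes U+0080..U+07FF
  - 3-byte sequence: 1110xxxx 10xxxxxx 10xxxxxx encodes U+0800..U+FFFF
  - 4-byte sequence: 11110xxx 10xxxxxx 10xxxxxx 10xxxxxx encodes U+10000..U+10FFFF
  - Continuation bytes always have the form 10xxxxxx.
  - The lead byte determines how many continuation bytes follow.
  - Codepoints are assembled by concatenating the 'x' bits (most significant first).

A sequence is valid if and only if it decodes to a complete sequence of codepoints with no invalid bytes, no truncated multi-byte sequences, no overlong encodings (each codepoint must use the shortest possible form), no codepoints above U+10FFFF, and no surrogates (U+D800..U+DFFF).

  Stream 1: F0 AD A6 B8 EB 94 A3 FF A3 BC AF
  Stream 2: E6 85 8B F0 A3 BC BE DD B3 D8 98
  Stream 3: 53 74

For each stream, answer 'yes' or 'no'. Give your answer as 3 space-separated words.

Answer: no yes yes

Derivation:
Stream 1: error at byte offset 7. INVALID
Stream 2: decodes cleanly. VALID
Stream 3: decodes cleanly. VALID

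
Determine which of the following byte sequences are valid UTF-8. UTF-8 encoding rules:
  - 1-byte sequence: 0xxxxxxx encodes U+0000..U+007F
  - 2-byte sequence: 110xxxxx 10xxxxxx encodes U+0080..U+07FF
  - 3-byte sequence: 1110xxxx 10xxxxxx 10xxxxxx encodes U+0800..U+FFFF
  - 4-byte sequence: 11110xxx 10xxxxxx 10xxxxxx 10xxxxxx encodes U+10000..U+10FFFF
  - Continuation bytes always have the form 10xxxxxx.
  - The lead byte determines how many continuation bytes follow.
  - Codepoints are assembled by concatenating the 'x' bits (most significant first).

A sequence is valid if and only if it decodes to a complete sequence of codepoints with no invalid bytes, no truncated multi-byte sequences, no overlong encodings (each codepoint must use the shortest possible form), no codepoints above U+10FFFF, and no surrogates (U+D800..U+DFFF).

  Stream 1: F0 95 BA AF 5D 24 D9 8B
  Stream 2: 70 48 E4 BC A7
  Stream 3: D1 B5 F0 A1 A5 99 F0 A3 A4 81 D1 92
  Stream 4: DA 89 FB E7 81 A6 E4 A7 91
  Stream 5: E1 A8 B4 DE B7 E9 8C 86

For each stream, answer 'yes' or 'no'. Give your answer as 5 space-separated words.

Stream 1: decodes cleanly. VALID
Stream 2: decodes cleanly. VALID
Stream 3: decodes cleanly. VALID
Stream 4: error at byte offset 2. INVALID
Stream 5: decodes cleanly. VALID

Answer: yes yes yes no yes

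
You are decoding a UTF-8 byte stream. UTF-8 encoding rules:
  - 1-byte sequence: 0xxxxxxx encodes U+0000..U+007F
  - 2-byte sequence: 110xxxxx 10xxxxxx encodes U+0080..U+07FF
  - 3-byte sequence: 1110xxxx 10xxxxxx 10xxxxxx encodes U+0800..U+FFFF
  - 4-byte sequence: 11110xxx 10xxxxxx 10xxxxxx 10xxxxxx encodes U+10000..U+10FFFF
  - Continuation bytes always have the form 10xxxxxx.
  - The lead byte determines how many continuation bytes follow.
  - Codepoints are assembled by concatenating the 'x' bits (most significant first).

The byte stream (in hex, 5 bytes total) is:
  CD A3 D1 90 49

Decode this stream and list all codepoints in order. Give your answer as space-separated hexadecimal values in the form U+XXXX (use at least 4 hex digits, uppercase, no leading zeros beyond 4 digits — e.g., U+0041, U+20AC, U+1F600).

Byte[0]=CD: 2-byte lead, need 1 cont bytes. acc=0xD
Byte[1]=A3: continuation. acc=(acc<<6)|0x23=0x363
Completed: cp=U+0363 (starts at byte 0)
Byte[2]=D1: 2-byte lead, need 1 cont bytes. acc=0x11
Byte[3]=90: continuation. acc=(acc<<6)|0x10=0x450
Completed: cp=U+0450 (starts at byte 2)
Byte[4]=49: 1-byte ASCII. cp=U+0049

Answer: U+0363 U+0450 U+0049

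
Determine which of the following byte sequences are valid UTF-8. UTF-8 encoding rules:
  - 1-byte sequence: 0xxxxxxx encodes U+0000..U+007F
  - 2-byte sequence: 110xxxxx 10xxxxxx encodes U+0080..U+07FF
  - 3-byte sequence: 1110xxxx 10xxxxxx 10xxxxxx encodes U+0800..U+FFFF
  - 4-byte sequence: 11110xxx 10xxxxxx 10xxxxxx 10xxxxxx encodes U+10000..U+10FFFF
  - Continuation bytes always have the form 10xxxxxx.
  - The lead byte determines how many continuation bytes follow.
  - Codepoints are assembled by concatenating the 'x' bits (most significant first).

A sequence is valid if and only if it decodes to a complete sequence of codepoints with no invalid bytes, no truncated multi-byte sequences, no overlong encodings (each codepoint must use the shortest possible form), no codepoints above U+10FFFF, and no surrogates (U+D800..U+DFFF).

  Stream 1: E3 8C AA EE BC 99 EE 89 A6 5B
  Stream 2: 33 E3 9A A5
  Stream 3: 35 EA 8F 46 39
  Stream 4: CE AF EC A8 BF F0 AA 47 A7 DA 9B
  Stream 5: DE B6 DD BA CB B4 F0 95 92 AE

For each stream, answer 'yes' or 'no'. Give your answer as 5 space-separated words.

Answer: yes yes no no yes

Derivation:
Stream 1: decodes cleanly. VALID
Stream 2: decodes cleanly. VALID
Stream 3: error at byte offset 3. INVALID
Stream 4: error at byte offset 7. INVALID
Stream 5: decodes cleanly. VALID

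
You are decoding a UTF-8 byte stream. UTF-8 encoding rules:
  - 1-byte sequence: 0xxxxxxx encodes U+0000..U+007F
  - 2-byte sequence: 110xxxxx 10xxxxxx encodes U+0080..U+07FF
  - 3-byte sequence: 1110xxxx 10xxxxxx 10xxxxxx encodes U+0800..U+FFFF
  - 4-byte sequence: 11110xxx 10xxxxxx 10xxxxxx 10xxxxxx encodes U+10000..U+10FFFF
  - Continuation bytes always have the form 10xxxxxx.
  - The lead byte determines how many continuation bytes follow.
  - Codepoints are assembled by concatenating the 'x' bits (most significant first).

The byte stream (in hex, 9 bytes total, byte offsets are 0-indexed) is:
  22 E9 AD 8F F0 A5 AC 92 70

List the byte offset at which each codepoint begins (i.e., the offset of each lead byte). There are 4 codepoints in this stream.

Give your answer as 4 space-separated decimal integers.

Byte[0]=22: 1-byte ASCII. cp=U+0022
Byte[1]=E9: 3-byte lead, need 2 cont bytes. acc=0x9
Byte[2]=AD: continuation. acc=(acc<<6)|0x2D=0x26D
Byte[3]=8F: continuation. acc=(acc<<6)|0x0F=0x9B4F
Completed: cp=U+9B4F (starts at byte 1)
Byte[4]=F0: 4-byte lead, need 3 cont bytes. acc=0x0
Byte[5]=A5: continuation. acc=(acc<<6)|0x25=0x25
Byte[6]=AC: continuation. acc=(acc<<6)|0x2C=0x96C
Byte[7]=92: continuation. acc=(acc<<6)|0x12=0x25B12
Completed: cp=U+25B12 (starts at byte 4)
Byte[8]=70: 1-byte ASCII. cp=U+0070

Answer: 0 1 4 8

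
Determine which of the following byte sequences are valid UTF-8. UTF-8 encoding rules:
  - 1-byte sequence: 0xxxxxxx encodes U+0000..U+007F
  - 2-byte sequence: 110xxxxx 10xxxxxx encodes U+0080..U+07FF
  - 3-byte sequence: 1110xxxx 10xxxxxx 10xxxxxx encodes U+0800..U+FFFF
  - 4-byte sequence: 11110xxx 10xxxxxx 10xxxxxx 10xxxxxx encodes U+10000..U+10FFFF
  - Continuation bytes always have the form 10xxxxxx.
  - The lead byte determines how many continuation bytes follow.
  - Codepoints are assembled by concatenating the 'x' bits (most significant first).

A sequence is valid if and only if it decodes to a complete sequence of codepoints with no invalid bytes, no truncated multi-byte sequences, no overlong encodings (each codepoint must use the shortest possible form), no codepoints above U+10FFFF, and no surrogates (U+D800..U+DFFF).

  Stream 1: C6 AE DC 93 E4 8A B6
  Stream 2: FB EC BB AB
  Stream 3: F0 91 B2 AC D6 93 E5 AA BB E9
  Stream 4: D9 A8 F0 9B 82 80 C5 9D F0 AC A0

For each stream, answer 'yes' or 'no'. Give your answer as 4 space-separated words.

Answer: yes no no no

Derivation:
Stream 1: decodes cleanly. VALID
Stream 2: error at byte offset 0. INVALID
Stream 3: error at byte offset 10. INVALID
Stream 4: error at byte offset 11. INVALID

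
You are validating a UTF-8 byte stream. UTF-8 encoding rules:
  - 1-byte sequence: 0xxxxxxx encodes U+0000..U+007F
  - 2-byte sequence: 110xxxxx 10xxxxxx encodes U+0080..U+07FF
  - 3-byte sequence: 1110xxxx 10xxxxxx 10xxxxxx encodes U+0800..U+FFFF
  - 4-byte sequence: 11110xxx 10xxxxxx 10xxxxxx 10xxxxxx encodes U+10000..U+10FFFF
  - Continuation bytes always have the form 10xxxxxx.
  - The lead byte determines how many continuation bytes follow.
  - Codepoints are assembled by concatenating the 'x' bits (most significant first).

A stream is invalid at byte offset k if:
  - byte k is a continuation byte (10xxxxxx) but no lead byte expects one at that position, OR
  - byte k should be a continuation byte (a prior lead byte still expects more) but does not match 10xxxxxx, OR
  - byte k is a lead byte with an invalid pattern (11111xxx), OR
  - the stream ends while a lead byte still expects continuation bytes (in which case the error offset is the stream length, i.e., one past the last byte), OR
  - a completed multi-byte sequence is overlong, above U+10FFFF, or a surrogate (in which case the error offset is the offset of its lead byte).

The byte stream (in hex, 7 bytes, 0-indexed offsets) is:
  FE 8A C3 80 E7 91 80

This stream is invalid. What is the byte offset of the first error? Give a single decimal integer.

Answer: 0

Derivation:
Byte[0]=FE: INVALID lead byte (not 0xxx/110x/1110/11110)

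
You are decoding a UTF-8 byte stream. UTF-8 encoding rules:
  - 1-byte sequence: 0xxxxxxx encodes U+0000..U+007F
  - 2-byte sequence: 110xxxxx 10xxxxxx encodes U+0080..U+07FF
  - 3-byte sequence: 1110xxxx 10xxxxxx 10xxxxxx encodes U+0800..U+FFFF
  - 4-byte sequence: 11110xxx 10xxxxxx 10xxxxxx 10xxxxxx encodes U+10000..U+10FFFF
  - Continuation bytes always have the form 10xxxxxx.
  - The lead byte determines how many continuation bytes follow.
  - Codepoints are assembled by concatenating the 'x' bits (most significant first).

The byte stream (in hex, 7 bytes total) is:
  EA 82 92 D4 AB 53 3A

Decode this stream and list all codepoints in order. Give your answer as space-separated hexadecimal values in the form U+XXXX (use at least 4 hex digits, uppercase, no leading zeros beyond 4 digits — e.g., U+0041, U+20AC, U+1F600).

Byte[0]=EA: 3-byte lead, need 2 cont bytes. acc=0xA
Byte[1]=82: continuation. acc=(acc<<6)|0x02=0x282
Byte[2]=92: continuation. acc=(acc<<6)|0x12=0xA092
Completed: cp=U+A092 (starts at byte 0)
Byte[3]=D4: 2-byte lead, need 1 cont bytes. acc=0x14
Byte[4]=AB: continuation. acc=(acc<<6)|0x2B=0x52B
Completed: cp=U+052B (starts at byte 3)
Byte[5]=53: 1-byte ASCII. cp=U+0053
Byte[6]=3A: 1-byte ASCII. cp=U+003A

Answer: U+A092 U+052B U+0053 U+003A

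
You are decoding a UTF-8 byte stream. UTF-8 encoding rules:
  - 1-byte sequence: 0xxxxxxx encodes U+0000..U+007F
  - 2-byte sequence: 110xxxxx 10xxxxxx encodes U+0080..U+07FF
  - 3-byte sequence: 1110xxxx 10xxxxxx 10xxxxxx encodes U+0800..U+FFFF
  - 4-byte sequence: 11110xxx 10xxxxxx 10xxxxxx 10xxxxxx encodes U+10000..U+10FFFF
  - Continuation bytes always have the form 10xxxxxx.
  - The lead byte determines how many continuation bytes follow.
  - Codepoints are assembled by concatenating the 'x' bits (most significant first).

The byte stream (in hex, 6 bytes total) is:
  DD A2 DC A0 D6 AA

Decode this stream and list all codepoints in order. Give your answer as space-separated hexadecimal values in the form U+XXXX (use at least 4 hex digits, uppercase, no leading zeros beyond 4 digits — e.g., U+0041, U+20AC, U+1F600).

Answer: U+0762 U+0720 U+05AA

Derivation:
Byte[0]=DD: 2-byte lead, need 1 cont bytes. acc=0x1D
Byte[1]=A2: continuation. acc=(acc<<6)|0x22=0x762
Completed: cp=U+0762 (starts at byte 0)
Byte[2]=DC: 2-byte lead, need 1 cont bytes. acc=0x1C
Byte[3]=A0: continuation. acc=(acc<<6)|0x20=0x720
Completed: cp=U+0720 (starts at byte 2)
Byte[4]=D6: 2-byte lead, need 1 cont bytes. acc=0x16
Byte[5]=AA: continuation. acc=(acc<<6)|0x2A=0x5AA
Completed: cp=U+05AA (starts at byte 4)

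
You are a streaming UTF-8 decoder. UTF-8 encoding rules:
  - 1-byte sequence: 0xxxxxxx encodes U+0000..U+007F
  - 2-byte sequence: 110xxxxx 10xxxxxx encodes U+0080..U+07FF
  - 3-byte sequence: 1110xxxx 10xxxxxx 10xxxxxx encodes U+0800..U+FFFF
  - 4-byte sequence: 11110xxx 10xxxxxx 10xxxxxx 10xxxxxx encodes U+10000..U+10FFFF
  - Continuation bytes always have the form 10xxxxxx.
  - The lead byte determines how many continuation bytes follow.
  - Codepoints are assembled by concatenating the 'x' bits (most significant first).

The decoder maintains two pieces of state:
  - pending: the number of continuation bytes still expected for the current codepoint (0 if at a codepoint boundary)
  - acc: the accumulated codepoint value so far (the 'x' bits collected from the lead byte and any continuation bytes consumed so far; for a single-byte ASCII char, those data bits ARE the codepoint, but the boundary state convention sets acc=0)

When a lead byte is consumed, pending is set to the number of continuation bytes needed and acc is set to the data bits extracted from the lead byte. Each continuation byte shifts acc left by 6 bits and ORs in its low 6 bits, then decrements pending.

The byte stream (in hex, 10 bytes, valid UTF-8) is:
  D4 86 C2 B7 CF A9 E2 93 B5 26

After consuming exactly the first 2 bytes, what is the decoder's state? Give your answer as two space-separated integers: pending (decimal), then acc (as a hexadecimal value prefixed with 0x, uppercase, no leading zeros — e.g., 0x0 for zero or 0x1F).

Answer: 0 0x506

Derivation:
Byte[0]=D4: 2-byte lead. pending=1, acc=0x14
Byte[1]=86: continuation. acc=(acc<<6)|0x06=0x506, pending=0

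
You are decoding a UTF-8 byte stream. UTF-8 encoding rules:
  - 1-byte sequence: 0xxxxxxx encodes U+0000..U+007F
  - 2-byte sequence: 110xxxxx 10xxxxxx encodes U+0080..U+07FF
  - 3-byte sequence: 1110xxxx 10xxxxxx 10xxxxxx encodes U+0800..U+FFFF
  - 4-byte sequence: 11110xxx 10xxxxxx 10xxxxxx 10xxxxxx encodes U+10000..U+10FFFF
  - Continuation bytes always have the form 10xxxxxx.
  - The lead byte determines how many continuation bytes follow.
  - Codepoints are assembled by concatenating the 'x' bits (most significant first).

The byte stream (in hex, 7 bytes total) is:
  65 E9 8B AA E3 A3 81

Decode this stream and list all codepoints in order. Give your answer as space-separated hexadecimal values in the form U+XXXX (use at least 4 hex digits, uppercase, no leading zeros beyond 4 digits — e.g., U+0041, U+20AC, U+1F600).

Byte[0]=65: 1-byte ASCII. cp=U+0065
Byte[1]=E9: 3-byte lead, need 2 cont bytes. acc=0x9
Byte[2]=8B: continuation. acc=(acc<<6)|0x0B=0x24B
Byte[3]=AA: continuation. acc=(acc<<6)|0x2A=0x92EA
Completed: cp=U+92EA (starts at byte 1)
Byte[4]=E3: 3-byte lead, need 2 cont bytes. acc=0x3
Byte[5]=A3: continuation. acc=(acc<<6)|0x23=0xE3
Byte[6]=81: continuation. acc=(acc<<6)|0x01=0x38C1
Completed: cp=U+38C1 (starts at byte 4)

Answer: U+0065 U+92EA U+38C1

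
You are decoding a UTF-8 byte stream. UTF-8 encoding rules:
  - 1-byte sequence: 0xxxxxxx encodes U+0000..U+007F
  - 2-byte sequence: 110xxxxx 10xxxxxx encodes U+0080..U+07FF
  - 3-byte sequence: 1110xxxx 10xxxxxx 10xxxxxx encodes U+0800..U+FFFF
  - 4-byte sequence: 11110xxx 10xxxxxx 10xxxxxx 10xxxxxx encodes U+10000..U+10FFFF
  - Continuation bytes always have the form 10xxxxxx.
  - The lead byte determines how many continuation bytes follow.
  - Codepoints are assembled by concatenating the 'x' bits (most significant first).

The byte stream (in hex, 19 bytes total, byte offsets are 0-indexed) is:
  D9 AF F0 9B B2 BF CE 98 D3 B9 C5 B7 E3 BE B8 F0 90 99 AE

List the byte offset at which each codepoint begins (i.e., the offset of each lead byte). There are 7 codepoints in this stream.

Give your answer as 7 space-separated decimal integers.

Answer: 0 2 6 8 10 12 15

Derivation:
Byte[0]=D9: 2-byte lead, need 1 cont bytes. acc=0x19
Byte[1]=AF: continuation. acc=(acc<<6)|0x2F=0x66F
Completed: cp=U+066F (starts at byte 0)
Byte[2]=F0: 4-byte lead, need 3 cont bytes. acc=0x0
Byte[3]=9B: continuation. acc=(acc<<6)|0x1B=0x1B
Byte[4]=B2: continuation. acc=(acc<<6)|0x32=0x6F2
Byte[5]=BF: continuation. acc=(acc<<6)|0x3F=0x1BCBF
Completed: cp=U+1BCBF (starts at byte 2)
Byte[6]=CE: 2-byte lead, need 1 cont bytes. acc=0xE
Byte[7]=98: continuation. acc=(acc<<6)|0x18=0x398
Completed: cp=U+0398 (starts at byte 6)
Byte[8]=D3: 2-byte lead, need 1 cont bytes. acc=0x13
Byte[9]=B9: continuation. acc=(acc<<6)|0x39=0x4F9
Completed: cp=U+04F9 (starts at byte 8)
Byte[10]=C5: 2-byte lead, need 1 cont bytes. acc=0x5
Byte[11]=B7: continuation. acc=(acc<<6)|0x37=0x177
Completed: cp=U+0177 (starts at byte 10)
Byte[12]=E3: 3-byte lead, need 2 cont bytes. acc=0x3
Byte[13]=BE: continuation. acc=(acc<<6)|0x3E=0xFE
Byte[14]=B8: continuation. acc=(acc<<6)|0x38=0x3FB8
Completed: cp=U+3FB8 (starts at byte 12)
Byte[15]=F0: 4-byte lead, need 3 cont bytes. acc=0x0
Byte[16]=90: continuation. acc=(acc<<6)|0x10=0x10
Byte[17]=99: continuation. acc=(acc<<6)|0x19=0x419
Byte[18]=AE: continuation. acc=(acc<<6)|0x2E=0x1066E
Completed: cp=U+1066E (starts at byte 15)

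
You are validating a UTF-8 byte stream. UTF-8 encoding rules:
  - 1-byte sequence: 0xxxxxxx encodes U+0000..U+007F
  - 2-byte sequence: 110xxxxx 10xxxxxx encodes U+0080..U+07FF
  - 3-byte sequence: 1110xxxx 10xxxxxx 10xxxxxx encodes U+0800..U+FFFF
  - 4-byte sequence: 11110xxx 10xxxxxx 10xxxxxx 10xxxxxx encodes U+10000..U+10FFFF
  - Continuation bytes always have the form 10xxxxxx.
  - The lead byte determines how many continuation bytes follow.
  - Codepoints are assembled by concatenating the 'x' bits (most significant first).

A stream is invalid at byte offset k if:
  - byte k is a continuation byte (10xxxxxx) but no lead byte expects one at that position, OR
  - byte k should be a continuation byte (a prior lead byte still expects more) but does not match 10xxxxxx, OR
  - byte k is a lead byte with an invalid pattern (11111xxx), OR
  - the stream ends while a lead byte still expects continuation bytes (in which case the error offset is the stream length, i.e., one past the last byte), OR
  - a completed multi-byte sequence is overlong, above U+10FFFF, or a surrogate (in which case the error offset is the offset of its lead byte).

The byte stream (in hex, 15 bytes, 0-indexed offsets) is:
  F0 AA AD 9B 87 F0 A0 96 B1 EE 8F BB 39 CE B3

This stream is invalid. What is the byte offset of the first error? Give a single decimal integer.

Byte[0]=F0: 4-byte lead, need 3 cont bytes. acc=0x0
Byte[1]=AA: continuation. acc=(acc<<6)|0x2A=0x2A
Byte[2]=AD: continuation. acc=(acc<<6)|0x2D=0xAAD
Byte[3]=9B: continuation. acc=(acc<<6)|0x1B=0x2AB5B
Completed: cp=U+2AB5B (starts at byte 0)
Byte[4]=87: INVALID lead byte (not 0xxx/110x/1110/11110)

Answer: 4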